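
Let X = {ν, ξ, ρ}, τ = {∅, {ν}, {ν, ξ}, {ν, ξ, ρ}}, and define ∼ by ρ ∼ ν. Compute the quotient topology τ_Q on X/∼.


X/∼ = {[ν=ρ], [ξ]}; |τ_Q| = 2.

Equivalence classes: [ν=ρ], [ξ].
Quotient map π: X → X/∼ sends ν ↦ [ν=ρ], ξ ↦ [ξ], ρ ↦ [ν=ρ].
For each subset V ⊆ X/∼, compute π^{-1}(V) ⊆ X and check whether π^{-1}(V) ∈ τ. V is open in τ_Q iff π^{-1}(V) ∈ τ.
  V = {}: π^{-1}(V) = ∅ ∈ τ ✓.
  V = {[ν=ρ]}: π^{-1}(V) = {ν, ρ} ∉ τ ✗.
  V = {[ξ]}: π^{-1}(V) = {ξ} ∉ τ ✗.
  V = {[ν=ρ], [ξ]}: π^{-1}(V) = {ν, ξ, ρ} ∈ τ ✓.
Open sets in the quotient: τ_Q = {{}, {[ν=ρ], [ξ]}} (2 elements).


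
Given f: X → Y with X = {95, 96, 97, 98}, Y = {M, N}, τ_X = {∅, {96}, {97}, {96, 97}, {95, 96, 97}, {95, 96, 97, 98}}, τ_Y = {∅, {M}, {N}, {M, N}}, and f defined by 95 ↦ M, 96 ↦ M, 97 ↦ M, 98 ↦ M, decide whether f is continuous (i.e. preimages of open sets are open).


f IS continuous.

Compute f^{-1}(U) for each U ∈ τ_Y:
  U = ∅: f^{-1}(U) = ∅ ∈ τ_X ✓.
  U = {M}: f^{-1}(U) = {95, 96, 97, 98} ∈ τ_X ✓.
  U = {N}: f^{-1}(U) = ∅ ∈ τ_X ✓.
  U = {M, N}: f^{-1}(U) = {95, 96, 97, 98} ∈ τ_X ✓.
Every preimage lies in τ_X, so f IS continuous.


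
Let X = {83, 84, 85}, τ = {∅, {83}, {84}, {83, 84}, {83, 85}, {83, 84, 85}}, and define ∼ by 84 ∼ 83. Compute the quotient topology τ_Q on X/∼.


X/∼ = {[83=84], [85]}; |τ_Q| = 3.

Equivalence classes: [83=84], [85].
Quotient map π: X → X/∼ sends 83 ↦ [83=84], 84 ↦ [83=84], 85 ↦ [85].
For each subset V ⊆ X/∼, compute π^{-1}(V) ⊆ X and check whether π^{-1}(V) ∈ τ. V is open in τ_Q iff π^{-1}(V) ∈ τ.
  V = {}: π^{-1}(V) = ∅ ∈ τ ✓.
  V = {[83=84]}: π^{-1}(V) = {83, 84} ∈ τ ✓.
  V = {[85]}: π^{-1}(V) = {85} ∉ τ ✗.
  V = {[83=84], [85]}: π^{-1}(V) = {83, 84, 85} ∈ τ ✓.
Open sets in the quotient: τ_Q = {{}, {[83=84]}, {[83=84], [85]}} (3 elements).


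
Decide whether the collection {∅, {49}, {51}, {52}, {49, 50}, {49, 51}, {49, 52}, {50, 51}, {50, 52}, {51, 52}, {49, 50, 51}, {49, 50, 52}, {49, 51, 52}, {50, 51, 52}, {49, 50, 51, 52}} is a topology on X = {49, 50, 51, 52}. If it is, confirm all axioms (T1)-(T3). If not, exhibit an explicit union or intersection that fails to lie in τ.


τ is NOT a topology on X.

Axiom (T1): ∅ ∈ τ? Yes; X ∈ τ? Yes.
Axiom (T2/T3): check pairwise unions and intersections of members of τ.
Counterexample for (T3): {49, 50} ∩ {50, 51} = {50} ∉ τ. Therefore τ is NOT a topology.


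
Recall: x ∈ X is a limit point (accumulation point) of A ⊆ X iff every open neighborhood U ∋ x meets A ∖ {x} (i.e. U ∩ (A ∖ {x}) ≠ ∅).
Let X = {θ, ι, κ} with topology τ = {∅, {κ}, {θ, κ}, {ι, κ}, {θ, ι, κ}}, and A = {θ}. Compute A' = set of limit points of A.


A' = ∅

For each x ∈ X, list the open sets U ∈ τ with x ∈ U, then check whether U ∩ (A ∖ {x}) ≠ ∅ for every such U.
  x = θ: open {θ, κ} ∋ x has {θ, κ} ∩ (A ∖ {θ}) = ∅, so x is NOT a limit point.
  x = ι: open {ι, κ} ∋ x has {ι, κ} ∩ (A ∖ {ι}) = ∅, so x is NOT a limit point.
  x = κ: open {κ} ∋ x has {κ} ∩ (A ∖ {κ}) = ∅, so x is NOT a limit point.
Collecting: A' = ∅.


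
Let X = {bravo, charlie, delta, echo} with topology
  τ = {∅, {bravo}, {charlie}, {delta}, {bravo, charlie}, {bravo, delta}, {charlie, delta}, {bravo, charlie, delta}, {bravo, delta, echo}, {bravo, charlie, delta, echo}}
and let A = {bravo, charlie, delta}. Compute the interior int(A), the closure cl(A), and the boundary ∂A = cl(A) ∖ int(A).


int(A) = {bravo, charlie, delta}, cl(A) = {bravo, charlie, delta, echo}, ∂A = {echo}.

Closed sets in (X, τ) are complements of opens:
  closed(X, τ) = {∅, {charlie}, {echo}, {bravo, echo}, {charlie, echo}, {delta, echo}, {bravo, charlie, echo}, {bravo, delta, echo}, {charlie, delta, echo}, {bravo, charlie, delta, echo}}.
int(A) = ⋃ {U ∈ τ : U ⊆ A}. Opens contained in A: ∅, {bravo}, {charlie}, {delta}, {bravo, charlie}, {bravo, delta}, {charlie, delta}, {bravo, charlie, delta}.
Taking the union of these: int(A) = {bravo, charlie, delta}.
cl(A) = ⋂ {C closed : A ⊆ C}. Closed sets containing A: {bravo, charlie, delta, echo}.
Intersecting these: cl(A) = {bravo, charlie, delta, echo}.
∂A = cl(A) ∖ int(A) = {bravo, charlie, delta, echo} ∖ {bravo, charlie, delta} = {echo}.


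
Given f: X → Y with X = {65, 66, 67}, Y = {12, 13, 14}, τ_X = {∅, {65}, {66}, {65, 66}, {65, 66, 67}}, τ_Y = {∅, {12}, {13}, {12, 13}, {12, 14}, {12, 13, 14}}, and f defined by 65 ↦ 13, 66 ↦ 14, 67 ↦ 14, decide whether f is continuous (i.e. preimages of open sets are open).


f is NOT continuous.

Compute f^{-1}(U) for each U ∈ τ_Y:
  U = ∅: f^{-1}(U) = ∅ ∈ τ_X ✓.
  U = {12}: f^{-1}(U) = ∅ ∈ τ_X ✓.
  U = {13}: f^{-1}(U) = {65} ∈ τ_X ✓.
  U = {12, 13}: f^{-1}(U) = {65} ∈ τ_X ✓.
  U = {12, 14}: f^{-1}(U) = {66, 67} ∉ τ_X ✗.
  U = {12, 13, 14}: f^{-1}(U) = {65, 66, 67} ∈ τ_X ✓.
Found U = {12, 14} with f^{-1}(U) = {66, 67} not in τ_X. Therefore f is NOT continuous.


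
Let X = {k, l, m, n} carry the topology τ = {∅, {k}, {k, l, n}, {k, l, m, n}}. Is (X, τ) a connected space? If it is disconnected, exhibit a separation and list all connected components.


(X, τ) is connected.

Find clopen sets (U ∈ τ with X ∖ U ∈ τ):
  U = ∅, X ∖ U = {k, l, m, n} — both open, so U is clopen.
  U = {k, l, m, n}, X ∖ U = ∅ — both open, so U is clopen.
Only trivial clopens (∅ and X) exist, so (X, τ) is connected.
Compute connected components by grouping points that agree on all clopens:
  component: {k, l, m, n}


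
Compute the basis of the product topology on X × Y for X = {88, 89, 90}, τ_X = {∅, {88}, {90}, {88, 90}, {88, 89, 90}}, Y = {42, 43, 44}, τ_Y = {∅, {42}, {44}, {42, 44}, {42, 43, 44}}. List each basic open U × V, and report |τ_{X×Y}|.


Basis B = {∅ × ∅, {88} × {42}, {88} × {44}, {90} × {42}, {90} × {44}, {88} × {42, 44}, {88, 90} × {42}, {88, 90} × {44}, {90} × {42, 44}, {88} × {42, 43, 44}, {88, 89, 90} × {42}, {88, 89, 90} × {44}, {90} × {42, 43, 44}, {88, 90} × {42, 44}, {88, 90} × {42, 43, 44}, {88, 89, 90} × {42, 44}, {88, 89, 90} × {42, 43, 44}}; |τ_{X×Y}| = 48.

Enumerate products U × V with U ∈ τ_X, V ∈ τ_Y (deduplicated):
  ∅ × ∅ = {} (∅)
  {88} × {42} = {(88,42)}
  {88} × {44} = {(88,44)}
  {90} × {42} = {(90,42)}
  {90} × {44} = {(90,44)}
  {88} × {42, 44} = {(88,42), (88,44)}
  {88, 90} × {42} = {(88,42), (90,42)}
  {88, 90} × {44} = {(88,44), (90,44)}
  {90} × {42, 44} = {(90,42), (90,44)}
  {88} × {42, 43, 44} = {(88,42), (88,43), (88,44)}
  {88, 89, 90} × {42} = {(88,42), (89,42), (90,42)}
  {88, 89, 90} × {44} = {(88,44), (89,44), (90,44)}
  {90} × {42, 43, 44} = {(90,42), (90,43), (90,44)}
  {88, 90} × {42, 44} = {(88,42), (88,44), (90,42), (90,44)}
  {88, 90} × {42, 43, 44} = {(88,42), (88,43), (88,44), (90,42), (90,43), (90,44)}
  {88, 89, 90} × {42, 44} = {(88,42), (88,44), (89,42), (89,44), (90,42), (90,44)}
  {88, 89, 90} × {42, 43, 44} = {(88,42), (88,43), (88,44), (89,42), (89,43), (89,44), (90,42), (90,43), (90,44)}
These 17 distinct sets form the basis B.
Close under arbitrary unions to get τ_{X×Y}; counting gives |τ_{X×Y}| = 48.


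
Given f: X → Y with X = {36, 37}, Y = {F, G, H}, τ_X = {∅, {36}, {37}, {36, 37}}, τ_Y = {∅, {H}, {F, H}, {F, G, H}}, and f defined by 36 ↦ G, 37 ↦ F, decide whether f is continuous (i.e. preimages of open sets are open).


f IS continuous.

Compute f^{-1}(U) for each U ∈ τ_Y:
  U = ∅: f^{-1}(U) = ∅ ∈ τ_X ✓.
  U = {H}: f^{-1}(U) = ∅ ∈ τ_X ✓.
  U = {F, H}: f^{-1}(U) = {37} ∈ τ_X ✓.
  U = {F, G, H}: f^{-1}(U) = {36, 37} ∈ τ_X ✓.
Every preimage lies in τ_X, so f IS continuous.


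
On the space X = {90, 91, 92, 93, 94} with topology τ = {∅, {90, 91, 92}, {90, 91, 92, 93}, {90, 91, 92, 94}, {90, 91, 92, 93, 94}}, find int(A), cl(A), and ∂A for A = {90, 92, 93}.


int(A) = ∅, cl(A) = {90, 91, 92, 93, 94}, ∂A = {90, 91, 92, 93, 94}.

Closed sets in (X, τ) are complements of opens:
  closed(X, τ) = {∅, {93}, {94}, {93, 94}, {90, 91, 92, 93, 94}}.
int(A) = ⋃ {U ∈ τ : U ⊆ A}. Opens contained in A: ∅.
Taking the union of these: int(A) = ∅.
cl(A) = ⋂ {C closed : A ⊆ C}. Closed sets containing A: {90, 91, 92, 93, 94}.
Intersecting these: cl(A) = {90, 91, 92, 93, 94}.
∂A = cl(A) ∖ int(A) = {90, 91, 92, 93, 94} ∖ ∅ = {90, 91, 92, 93, 94}.


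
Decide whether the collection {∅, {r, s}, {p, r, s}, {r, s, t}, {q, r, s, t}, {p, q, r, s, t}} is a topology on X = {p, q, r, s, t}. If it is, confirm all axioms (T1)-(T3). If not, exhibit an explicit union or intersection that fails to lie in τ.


τ is NOT a topology on X.

Axiom (T1): ∅ ∈ τ? Yes; X ∈ τ? Yes.
Axiom (T2/T3): check pairwise unions and intersections of members of τ.
Counterexample for (T2): {p, r, s} ∪ {r, s, t} = {p, r, s, t} ∉ τ. Therefore τ is NOT a topology.


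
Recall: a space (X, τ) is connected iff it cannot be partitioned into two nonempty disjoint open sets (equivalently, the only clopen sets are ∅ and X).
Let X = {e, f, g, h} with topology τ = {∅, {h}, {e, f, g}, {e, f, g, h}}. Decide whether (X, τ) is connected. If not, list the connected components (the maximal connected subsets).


(X, τ) is disconnected; components = [{h}, {e, f, g}].

Find clopen sets (U ∈ τ with X ∖ U ∈ τ):
  U = ∅, X ∖ U = {e, f, g, h} — both open, so U is clopen.
  U = {h}, X ∖ U = {e, f, g} — both open, so U is clopen.
  U = {e, f, g}, X ∖ U = {h} — both open, so U is clopen.
  U = {e, f, g, h}, X ∖ U = ∅ — both open, so U is clopen.
Nontrivial clopen(s) exist: e.g. {h}. So (X, τ) is disconnected.
Compute connected components by grouping points that agree on all clopens:
  component: {h}
  component: {e, f, g}


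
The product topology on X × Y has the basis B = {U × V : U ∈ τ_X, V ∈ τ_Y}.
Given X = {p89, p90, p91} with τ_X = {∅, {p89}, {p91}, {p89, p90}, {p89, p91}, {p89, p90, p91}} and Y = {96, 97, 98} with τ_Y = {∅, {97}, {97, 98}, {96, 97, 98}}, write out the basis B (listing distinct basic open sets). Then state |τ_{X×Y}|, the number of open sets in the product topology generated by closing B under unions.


Basis B = {∅ × ∅, {p89} × {97}, {p91} × {97}, {p89} × {97, 98}, {p89, p90} × {97}, {p89, p91} × {97}, {p91} × {97, 98}, {p89} × {96, 97, 98}, {p89, p90, p91} × {97}, {p91} × {96, 97, 98}, {p89, p90} × {97, 98}, {p89, p91} × {97, 98}, {p89, p90} × {96, 97, 98}, {p89, p91} × {96, 97, 98}, {p89, p90, p91} × {97, 98}, {p89, p90, p91} × {96, 97, 98}}; |τ_{X×Y}| = 40.

Enumerate products U × V with U ∈ τ_X, V ∈ τ_Y (deduplicated):
  ∅ × ∅ = {} (∅)
  {p89} × {97} = {(p89,97)}
  {p91} × {97} = {(p91,97)}
  {p89} × {97, 98} = {(p89,97), (p89,98)}
  {p89, p90} × {97} = {(p89,97), (p90,97)}
  {p89, p91} × {97} = {(p89,97), (p91,97)}
  {p91} × {97, 98} = {(p91,97), (p91,98)}
  {p89} × {96, 97, 98} = {(p89,96), (p89,97), (p89,98)}
  {p89, p90, p91} × {97} = {(p89,97), (p90,97), (p91,97)}
  {p91} × {96, 97, 98} = {(p91,96), (p91,97), (p91,98)}
  {p89, p90} × {97, 98} = {(p89,97), (p89,98), (p90,97), (p90,98)}
  {p89, p91} × {97, 98} = {(p89,97), (p89,98), (p91,97), (p91,98)}
  {p89, p90} × {96, 97, 98} = {(p89,96), (p89,97), (p89,98), (p90,96), (p90,97), (p90,98)}
  {p89, p91} × {96, 97, 98} = {(p89,96), (p89,97), (p89,98), (p91,96), (p91,97), (p91,98)}
  {p89, p90, p91} × {97, 98} = {(p89,97), (p89,98), (p90,97), (p90,98), (p91,97), (p91,98)}
  {p89, p90, p91} × {96, 97, 98} = {(p89,96), (p89,97), (p89,98), (p90,96), (p90,97), (p90,98), (p91,96), (p91,97), (p91,98)}
These 16 distinct sets form the basis B.
Close under arbitrary unions to get τ_{X×Y}; counting gives |τ_{X×Y}| = 40.


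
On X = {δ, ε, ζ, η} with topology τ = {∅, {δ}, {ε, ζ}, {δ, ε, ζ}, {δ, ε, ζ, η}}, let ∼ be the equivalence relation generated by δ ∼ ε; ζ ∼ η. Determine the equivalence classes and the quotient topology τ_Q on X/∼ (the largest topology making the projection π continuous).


X/∼ = {[δ=ε], [ζ=η]}; |τ_Q| = 2.

Equivalence classes: [δ=ε], [ζ=η].
Quotient map π: X → X/∼ sends δ ↦ [δ=ε], ε ↦ [δ=ε], ζ ↦ [ζ=η], η ↦ [ζ=η].
For each subset V ⊆ X/∼, compute π^{-1}(V) ⊆ X and check whether π^{-1}(V) ∈ τ. V is open in τ_Q iff π^{-1}(V) ∈ τ.
  V = {}: π^{-1}(V) = ∅ ∈ τ ✓.
  V = {[δ=ε]}: π^{-1}(V) = {δ, ε} ∉ τ ✗.
  V = {[ζ=η]}: π^{-1}(V) = {ζ, η} ∉ τ ✗.
  V = {[δ=ε], [ζ=η]}: π^{-1}(V) = {δ, ε, ζ, η} ∈ τ ✓.
Open sets in the quotient: τ_Q = {{}, {[δ=ε], [ζ=η]}} (2 elements).


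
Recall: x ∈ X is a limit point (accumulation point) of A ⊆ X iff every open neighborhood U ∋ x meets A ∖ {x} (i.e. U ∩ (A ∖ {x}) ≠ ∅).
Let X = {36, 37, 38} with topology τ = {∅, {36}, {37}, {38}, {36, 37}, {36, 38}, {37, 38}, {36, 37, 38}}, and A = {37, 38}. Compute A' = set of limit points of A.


A' = ∅

For each x ∈ X, list the open sets U ∈ τ with x ∈ U, then check whether U ∩ (A ∖ {x}) ≠ ∅ for every such U.
  x = 36: open {36} ∋ x has {36} ∩ (A ∖ {36}) = ∅, so x is NOT a limit point.
  x = 37: open {37} ∋ x has {37} ∩ (A ∖ {37}) = ∅, so x is NOT a limit point.
  x = 38: open {38} ∋ x has {38} ∩ (A ∖ {38}) = ∅, so x is NOT a limit point.
Collecting: A' = ∅.


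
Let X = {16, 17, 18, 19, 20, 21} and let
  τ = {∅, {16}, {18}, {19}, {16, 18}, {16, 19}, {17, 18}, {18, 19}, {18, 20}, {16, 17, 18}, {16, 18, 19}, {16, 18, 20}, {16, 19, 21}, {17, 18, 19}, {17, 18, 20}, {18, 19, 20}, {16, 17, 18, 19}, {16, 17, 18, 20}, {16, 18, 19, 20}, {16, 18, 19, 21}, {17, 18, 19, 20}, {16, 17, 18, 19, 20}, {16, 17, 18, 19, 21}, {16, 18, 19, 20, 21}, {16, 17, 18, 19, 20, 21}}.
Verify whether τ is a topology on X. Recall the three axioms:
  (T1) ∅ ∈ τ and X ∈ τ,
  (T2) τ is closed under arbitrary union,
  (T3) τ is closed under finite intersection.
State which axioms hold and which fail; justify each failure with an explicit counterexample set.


τ IS a topology on X.

Axiom (T1): ∅ ∈ τ? Yes; X ∈ τ? Yes.
Axiom (T2/T3): check pairwise unions and intersections of members of τ.
All pairwise intersections and unions checked — each lies in τ. Therefore τ satisfies (T1), (T2), (T3): it IS a topology on X.


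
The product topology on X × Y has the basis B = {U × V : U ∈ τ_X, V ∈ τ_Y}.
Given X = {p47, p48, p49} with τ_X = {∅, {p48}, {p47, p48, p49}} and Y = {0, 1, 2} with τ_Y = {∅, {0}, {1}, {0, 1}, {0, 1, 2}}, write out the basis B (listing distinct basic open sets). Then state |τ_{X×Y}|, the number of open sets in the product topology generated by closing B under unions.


Basis B = {∅ × ∅, {p48} × {0}, {p48} × {1}, {p48} × {0, 1}, {p47, p48, p49} × {0}, {p47, p48, p49} × {1}, {p48} × {0, 1, 2}, {p47, p48, p49} × {0, 1}, {p47, p48, p49} × {0, 1, 2}}; |τ_{X×Y}| = 14.

Enumerate products U × V with U ∈ τ_X, V ∈ τ_Y (deduplicated):
  ∅ × ∅ = {} (∅)
  {p48} × {0} = {(p48,0)}
  {p48} × {1} = {(p48,1)}
  {p48} × {0, 1} = {(p48,0), (p48,1)}
  {p47, p48, p49} × {0} = {(p47,0), (p48,0), (p49,0)}
  {p47, p48, p49} × {1} = {(p47,1), (p48,1), (p49,1)}
  {p48} × {0, 1, 2} = {(p48,0), (p48,1), (p48,2)}
  {p47, p48, p49} × {0, 1} = {(p47,0), (p47,1), (p48,0), (p48,1), (p49,0), (p49,1)}
  {p47, p48, p49} × {0, 1, 2} = {(p47,0), (p47,1), (p47,2), (p48,0), (p48,1), (p48,2), (p49,0), (p49,1), (p49,2)}
These 9 distinct sets form the basis B.
Close under arbitrary unions to get τ_{X×Y}; counting gives |τ_{X×Y}| = 14.


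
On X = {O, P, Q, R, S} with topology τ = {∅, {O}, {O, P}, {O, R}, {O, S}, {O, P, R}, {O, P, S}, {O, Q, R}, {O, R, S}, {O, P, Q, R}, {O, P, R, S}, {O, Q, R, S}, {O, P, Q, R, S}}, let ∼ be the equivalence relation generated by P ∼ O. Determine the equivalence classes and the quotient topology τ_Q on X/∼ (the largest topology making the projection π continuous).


X/∼ = {[O=P], [Q], [R], [S]}; |τ_Q| = 7.

Equivalence classes: [O=P], [Q], [R], [S].
Quotient map π: X → X/∼ sends O ↦ [O=P], P ↦ [O=P], Q ↦ [Q], R ↦ [R], S ↦ [S].
For each subset V ⊆ X/∼, compute π^{-1}(V) ⊆ X and check whether π^{-1}(V) ∈ τ. V is open in τ_Q iff π^{-1}(V) ∈ τ.
  V = {}: π^{-1}(V) = ∅ ∈ τ ✓.
  V = {[O=P]}: π^{-1}(V) = {O, P} ∈ τ ✓.
  V = {[Q]}: π^{-1}(V) = {Q} ∉ τ ✗.
  V = {[O=P], [Q]}: π^{-1}(V) = {O, P, Q} ∉ τ ✗.
  V = {[R]}: π^{-1}(V) = {R} ∉ τ ✗.
  V = {[O=P], [R]}: π^{-1}(V) = {O, P, R} ∈ τ ✓.
  V = {[Q], [R]}: π^{-1}(V) = {Q, R} ∉ τ ✗.
  V = {[O=P], [Q], [R]}: π^{-1}(V) = {O, P, Q, R} ∈ τ ✓.
  V = {[S]}: π^{-1}(V) = {S} ∉ τ ✗.
  V = {[O=P], [S]}: π^{-1}(V) = {O, P, S} ∈ τ ✓.
  V = {[Q], [S]}: π^{-1}(V) = {Q, S} ∉ τ ✗.
  V = {[O=P], [Q], [S]}: π^{-1}(V) = {O, P, Q, S} ∉ τ ✗.
  V = {[R], [S]}: π^{-1}(V) = {R, S} ∉ τ ✗.
  V = {[O=P], [R], [S]}: π^{-1}(V) = {O, P, R, S} ∈ τ ✓.
  V = {[Q], [R], [S]}: π^{-1}(V) = {Q, R, S} ∉ τ ✗.
  V = {[O=P], [Q], [R], [S]}: π^{-1}(V) = {O, P, Q, R, S} ∈ τ ✓.
Open sets in the quotient: τ_Q = {{}, {[O=P]}, {[O=P], [R]}, {[O=P], [Q], [R]}, {[O=P], [S]}, {[O=P], [R], [S]}, {[O=P], [Q], [R], [S]}} (7 elements).


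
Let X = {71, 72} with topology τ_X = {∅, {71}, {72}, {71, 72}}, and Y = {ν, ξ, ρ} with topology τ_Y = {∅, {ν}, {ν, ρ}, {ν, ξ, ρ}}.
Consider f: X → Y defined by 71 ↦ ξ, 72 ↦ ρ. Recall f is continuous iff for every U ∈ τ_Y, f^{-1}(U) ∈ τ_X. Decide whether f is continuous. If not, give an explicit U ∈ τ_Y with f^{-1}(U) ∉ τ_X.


f IS continuous.

Compute f^{-1}(U) for each U ∈ τ_Y:
  U = ∅: f^{-1}(U) = ∅ ∈ τ_X ✓.
  U = {ν}: f^{-1}(U) = ∅ ∈ τ_X ✓.
  U = {ν, ρ}: f^{-1}(U) = {72} ∈ τ_X ✓.
  U = {ν, ξ, ρ}: f^{-1}(U) = {71, 72} ∈ τ_X ✓.
Every preimage lies in τ_X, so f IS continuous.


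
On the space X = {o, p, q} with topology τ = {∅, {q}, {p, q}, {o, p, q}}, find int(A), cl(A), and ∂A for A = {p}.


int(A) = ∅, cl(A) = {o, p}, ∂A = {o, p}.

Closed sets in (X, τ) are complements of opens:
  closed(X, τ) = {∅, {o}, {o, p}, {o, p, q}}.
int(A) = ⋃ {U ∈ τ : U ⊆ A}. Opens contained in A: ∅.
Taking the union of these: int(A) = ∅.
cl(A) = ⋂ {C closed : A ⊆ C}. Closed sets containing A: {o, p}, {o, p, q}.
Intersecting these: cl(A) = {o, p}.
∂A = cl(A) ∖ int(A) = {o, p} ∖ ∅ = {o, p}.


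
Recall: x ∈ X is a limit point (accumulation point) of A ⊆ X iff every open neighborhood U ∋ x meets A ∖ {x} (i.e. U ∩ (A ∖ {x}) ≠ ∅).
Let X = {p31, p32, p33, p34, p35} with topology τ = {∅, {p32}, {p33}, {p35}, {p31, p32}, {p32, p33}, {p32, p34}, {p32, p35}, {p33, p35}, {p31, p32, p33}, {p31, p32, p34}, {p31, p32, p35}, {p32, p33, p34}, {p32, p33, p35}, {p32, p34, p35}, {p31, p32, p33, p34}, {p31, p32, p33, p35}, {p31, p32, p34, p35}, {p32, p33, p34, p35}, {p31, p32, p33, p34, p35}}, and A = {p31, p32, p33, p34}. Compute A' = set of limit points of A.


A' = {p31, p34}

For each x ∈ X, list the open sets U ∈ τ with x ∈ U, then check whether U ∩ (A ∖ {x}) ≠ ∅ for every such U.
  x = p31: opens ∋ x are {p31, p32}, {p31, p32, p33}, {p31, p32, p34}, {p31, p32, p35}, {p31, p32, p33, p34}, {p31, p32, p33, p35}, {p31, p32, p34, p35}, {p31, p32, p33, p34, p35}; each meets A ∖ {p31}, so x IS a limit point.
  x = p32: open {p32} ∋ x has {p32} ∩ (A ∖ {p32}) = ∅, so x is NOT a limit point.
  x = p33: open {p33} ∋ x has {p33} ∩ (A ∖ {p33}) = ∅, so x is NOT a limit point.
  x = p34: opens ∋ x are {p32, p34}, {p31, p32, p34}, {p32, p33, p34}, {p32, p34, p35}, {p31, p32, p33, p34}, {p31, p32, p34, p35}, {p32, p33, p34, p35}, {p31, p32, p33, p34, p35}; each meets A ∖ {p34}, so x IS a limit point.
  x = p35: open {p35} ∋ x has {p35} ∩ (A ∖ {p35}) = ∅, so x is NOT a limit point.
Collecting: A' = {p31, p34}.


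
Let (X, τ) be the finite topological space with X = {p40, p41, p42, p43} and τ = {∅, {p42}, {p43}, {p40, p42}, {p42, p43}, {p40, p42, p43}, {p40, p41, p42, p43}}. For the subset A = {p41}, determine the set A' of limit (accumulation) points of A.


A' = ∅

For each x ∈ X, list the open sets U ∈ τ with x ∈ U, then check whether U ∩ (A ∖ {x}) ≠ ∅ for every such U.
  x = p40: open {p40, p42} ∋ x has {p40, p42} ∩ (A ∖ {p40}) = ∅, so x is NOT a limit point.
  x = p41: open {p40, p41, p42, p43} ∋ x has {p40, p41, p42, p43} ∩ (A ∖ {p41}) = ∅, so x is NOT a limit point.
  x = p42: open {p42} ∋ x has {p42} ∩ (A ∖ {p42}) = ∅, so x is NOT a limit point.
  x = p43: open {p43} ∋ x has {p43} ∩ (A ∖ {p43}) = ∅, so x is NOT a limit point.
Collecting: A' = ∅.


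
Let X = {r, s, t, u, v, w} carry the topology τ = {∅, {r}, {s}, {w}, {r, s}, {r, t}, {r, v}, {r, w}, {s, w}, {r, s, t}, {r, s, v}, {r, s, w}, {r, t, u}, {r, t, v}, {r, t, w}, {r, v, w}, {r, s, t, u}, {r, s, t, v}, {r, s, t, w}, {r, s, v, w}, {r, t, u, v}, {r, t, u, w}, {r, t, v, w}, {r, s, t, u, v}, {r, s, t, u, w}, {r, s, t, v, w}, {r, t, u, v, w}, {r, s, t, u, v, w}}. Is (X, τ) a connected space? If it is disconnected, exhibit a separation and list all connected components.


(X, τ) is disconnected; components = [{s}, {w}, {r, t, u, v}].

Find clopen sets (U ∈ τ with X ∖ U ∈ τ):
  U = ∅, X ∖ U = {r, s, t, u, v, w} — both open, so U is clopen.
  U = {s}, X ∖ U = {r, t, u, v, w} — both open, so U is clopen.
  U = {w}, X ∖ U = {r, s, t, u, v} — both open, so U is clopen.
  U = {s, w}, X ∖ U = {r, t, u, v} — both open, so U is clopen.
  U = {r, t, u, v}, X ∖ U = {s, w} — both open, so U is clopen.
  U = {r, s, t, u, v}, X ∖ U = {w} — both open, so U is clopen.
  U = {r, t, u, v, w}, X ∖ U = {s} — both open, so U is clopen.
  U = {r, s, t, u, v, w}, X ∖ U = ∅ — both open, so U is clopen.
Nontrivial clopen(s) exist: e.g. {r, s, t, u, v}. So (X, τ) is disconnected.
Compute connected components by grouping points that agree on all clopens:
  component: {s}
  component: {w}
  component: {r, t, u, v}


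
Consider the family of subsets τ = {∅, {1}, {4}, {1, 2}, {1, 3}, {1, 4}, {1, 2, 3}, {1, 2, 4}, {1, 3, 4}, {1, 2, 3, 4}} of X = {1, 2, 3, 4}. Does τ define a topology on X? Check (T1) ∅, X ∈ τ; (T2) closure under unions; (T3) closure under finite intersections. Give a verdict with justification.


τ IS a topology on X.

Axiom (T1): ∅ ∈ τ? Yes; X ∈ τ? Yes.
Axiom (T2/T3): check pairwise unions and intersections of members of τ.
All pairwise intersections and unions checked — each lies in τ. Therefore τ satisfies (T1), (T2), (T3): it IS a topology on X.


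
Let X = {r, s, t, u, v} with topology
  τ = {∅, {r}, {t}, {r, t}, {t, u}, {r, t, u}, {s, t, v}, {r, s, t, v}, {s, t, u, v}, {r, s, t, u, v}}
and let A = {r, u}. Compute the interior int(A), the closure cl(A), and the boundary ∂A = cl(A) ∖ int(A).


int(A) = {r}, cl(A) = {r, u}, ∂A = {u}.

Closed sets in (X, τ) are complements of opens:
  closed(X, τ) = {∅, {r}, {u}, {r, u}, {s, v}, {r, s, v}, {s, u, v}, {r, s, u, v}, {s, t, u, v}, {r, s, t, u, v}}.
int(A) = ⋃ {U ∈ τ : U ⊆ A}. Opens contained in A: ∅, {r}.
Taking the union of these: int(A) = {r}.
cl(A) = ⋂ {C closed : A ⊆ C}. Closed sets containing A: {r, u}, {r, s, u, v}, {r, s, t, u, v}.
Intersecting these: cl(A) = {r, u}.
∂A = cl(A) ∖ int(A) = {r, u} ∖ {r} = {u}.


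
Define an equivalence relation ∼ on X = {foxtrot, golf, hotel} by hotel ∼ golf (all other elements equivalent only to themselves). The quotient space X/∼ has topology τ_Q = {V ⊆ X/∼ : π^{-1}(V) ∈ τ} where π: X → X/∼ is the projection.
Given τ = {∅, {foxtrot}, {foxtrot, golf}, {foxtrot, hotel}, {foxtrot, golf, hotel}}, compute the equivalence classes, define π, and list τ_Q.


X/∼ = {[foxtrot], [golf=hotel]}; |τ_Q| = 3.

Equivalence classes: [foxtrot], [golf=hotel].
Quotient map π: X → X/∼ sends foxtrot ↦ [foxtrot], golf ↦ [golf=hotel], hotel ↦ [golf=hotel].
For each subset V ⊆ X/∼, compute π^{-1}(V) ⊆ X and check whether π^{-1}(V) ∈ τ. V is open in τ_Q iff π^{-1}(V) ∈ τ.
  V = {}: π^{-1}(V) = ∅ ∈ τ ✓.
  V = {[foxtrot]}: π^{-1}(V) = {foxtrot} ∈ τ ✓.
  V = {[golf=hotel]}: π^{-1}(V) = {golf, hotel} ∉ τ ✗.
  V = {[foxtrot], [golf=hotel]}: π^{-1}(V) = {foxtrot, golf, hotel} ∈ τ ✓.
Open sets in the quotient: τ_Q = {{}, {[foxtrot]}, {[foxtrot], [golf=hotel]}} (3 elements).


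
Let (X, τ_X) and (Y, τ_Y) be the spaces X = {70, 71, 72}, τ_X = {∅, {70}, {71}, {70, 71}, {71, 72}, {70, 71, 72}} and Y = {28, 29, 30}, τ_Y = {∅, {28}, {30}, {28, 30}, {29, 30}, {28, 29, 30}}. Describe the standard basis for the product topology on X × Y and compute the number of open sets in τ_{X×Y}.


Basis B = {∅ × ∅, {70} × {28}, {70} × {30}, {71} × {28}, {71} × {30}, {70} × {28, 30}, {70, 71} × {28}, {70} × {29, 30}, {70, 71} × {30}, {71} × {28, 30}, {71, 72} × {28}, {71} × {29, 30}, {71, 72} × {30}, {70} × {28, 29, 30}, {70, 71, 72} × {28}, {70, 71, 72} × {30}, {71} × {28, 29, 30}, {70, 71} × {28, 30}, {70, 71} × {29, 30}, {71, 72} × {28, 30}, {71, 72} × {29, 30}, {70, 71} × {28, 29, 30}, {70, 71, 72} × {28, 30}, {70, 71, 72} × {29, 30}, {71, 72} × {28, 29, 30}, {70, 71, 72} × {28, 29, 30}}; |τ_{X×Y}| = 108.

Enumerate products U × V with U ∈ τ_X, V ∈ τ_Y (deduplicated):
  ∅ × ∅ = {} (∅)
  {70} × {28} = {(70,28)}
  {70} × {30} = {(70,30)}
  {71} × {28} = {(71,28)}
  {71} × {30} = {(71,30)}
  {70} × {28, 30} = {(70,28), (70,30)}
  {70, 71} × {28} = {(70,28), (71,28)}
  {70} × {29, 30} = {(70,29), (70,30)}
  {70, 71} × {30} = {(70,30), (71,30)}
  {71} × {28, 30} = {(71,28), (71,30)}
  {71, 72} × {28} = {(71,28), (72,28)}
  {71} × {29, 30} = {(71,29), (71,30)}
  {71, 72} × {30} = {(71,30), (72,30)}
  {70} × {28, 29, 30} = {(70,28), (70,29), (70,30)}
  {70, 71, 72} × {28} = {(70,28), (71,28), (72,28)}
  {70, 71, 72} × {30} = {(70,30), (71,30), (72,30)}
  {71} × {28, 29, 30} = {(71,28), (71,29), (71,30)}
  {70, 71} × {28, 30} = {(70,28), (70,30), (71,28), (71,30)}
  {70, 71} × {29, 30} = {(70,29), (70,30), (71,29), (71,30)}
  {71, 72} × {28, 30} = {(71,28), (71,30), (72,28), (72,30)}
  {71, 72} × {29, 30} = {(71,29), (71,30), (72,29), (72,30)}
  {70, 71} × {28, 29, 30} = {(70,28), (70,29), (70,30), (71,28), (71,29), (71,30)}
  {70, 71, 72} × {28, 30} = {(70,28), (70,30), (71,28), (71,30), (72,28), (72,30)}
  {70, 71, 72} × {29, 30} = {(70,29), (70,30), (71,29), (71,30), (72,29), (72,30)}
  {71, 72} × {28, 29, 30} = {(71,28), (71,29), (71,30), (72,28), (72,29), (72,30)}
  {70, 71, 72} × {28, 29, 30} = {(70,28), (70,29), (70,30), (71,28), (71,29), (71,30), (72,28), (72,29), (72,30)}
These 26 distinct sets form the basis B.
Close under arbitrary unions to get τ_{X×Y}; counting gives |τ_{X×Y}| = 108.


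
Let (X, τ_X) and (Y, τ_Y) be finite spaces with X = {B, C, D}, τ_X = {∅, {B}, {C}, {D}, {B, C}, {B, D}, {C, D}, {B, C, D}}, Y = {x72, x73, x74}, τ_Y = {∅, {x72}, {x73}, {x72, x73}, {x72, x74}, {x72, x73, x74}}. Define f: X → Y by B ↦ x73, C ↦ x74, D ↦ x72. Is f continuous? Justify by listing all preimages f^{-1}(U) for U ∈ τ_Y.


f IS continuous.

Compute f^{-1}(U) for each U ∈ τ_Y:
  U = ∅: f^{-1}(U) = ∅ ∈ τ_X ✓.
  U = {x72}: f^{-1}(U) = {D} ∈ τ_X ✓.
  U = {x73}: f^{-1}(U) = {B} ∈ τ_X ✓.
  U = {x72, x73}: f^{-1}(U) = {B, D} ∈ τ_X ✓.
  U = {x72, x74}: f^{-1}(U) = {C, D} ∈ τ_X ✓.
  U = {x72, x73, x74}: f^{-1}(U) = {B, C, D} ∈ τ_X ✓.
Every preimage lies in τ_X, so f IS continuous.


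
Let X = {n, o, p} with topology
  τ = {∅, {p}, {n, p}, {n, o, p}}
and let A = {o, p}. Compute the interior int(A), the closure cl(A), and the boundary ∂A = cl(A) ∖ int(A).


int(A) = {p}, cl(A) = {n, o, p}, ∂A = {n, o}.

Closed sets in (X, τ) are complements of opens:
  closed(X, τ) = {∅, {o}, {n, o}, {n, o, p}}.
int(A) = ⋃ {U ∈ τ : U ⊆ A}. Opens contained in A: ∅, {p}.
Taking the union of these: int(A) = {p}.
cl(A) = ⋂ {C closed : A ⊆ C}. Closed sets containing A: {n, o, p}.
Intersecting these: cl(A) = {n, o, p}.
∂A = cl(A) ∖ int(A) = {n, o, p} ∖ {p} = {n, o}.


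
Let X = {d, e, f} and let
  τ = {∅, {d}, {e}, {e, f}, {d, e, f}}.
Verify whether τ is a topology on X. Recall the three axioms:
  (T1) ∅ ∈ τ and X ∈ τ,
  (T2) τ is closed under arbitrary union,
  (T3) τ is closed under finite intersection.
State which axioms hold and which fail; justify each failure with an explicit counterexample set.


τ is NOT a topology on X.

Axiom (T1): ∅ ∈ τ? Yes; X ∈ τ? Yes.
Axiom (T2/T3): check pairwise unions and intersections of members of τ.
Counterexample for (T2): {d} ∪ {e} = {d, e} ∉ τ. Therefore τ is NOT a topology.


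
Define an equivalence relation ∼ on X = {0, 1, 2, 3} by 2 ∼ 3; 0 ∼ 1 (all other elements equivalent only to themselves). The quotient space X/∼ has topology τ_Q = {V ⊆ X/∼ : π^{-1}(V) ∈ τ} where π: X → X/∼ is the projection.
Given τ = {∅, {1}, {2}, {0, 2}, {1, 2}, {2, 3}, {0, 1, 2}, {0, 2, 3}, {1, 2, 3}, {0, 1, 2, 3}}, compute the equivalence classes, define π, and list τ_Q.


X/∼ = {[0=1], [2=3]}; |τ_Q| = 3.

Equivalence classes: [0=1], [2=3].
Quotient map π: X → X/∼ sends 0 ↦ [0=1], 1 ↦ [0=1], 2 ↦ [2=3], 3 ↦ [2=3].
For each subset V ⊆ X/∼, compute π^{-1}(V) ⊆ X and check whether π^{-1}(V) ∈ τ. V is open in τ_Q iff π^{-1}(V) ∈ τ.
  V = {}: π^{-1}(V) = ∅ ∈ τ ✓.
  V = {[0=1]}: π^{-1}(V) = {0, 1} ∉ τ ✗.
  V = {[2=3]}: π^{-1}(V) = {2, 3} ∈ τ ✓.
  V = {[0=1], [2=3]}: π^{-1}(V) = {0, 1, 2, 3} ∈ τ ✓.
Open sets in the quotient: τ_Q = {{}, {[2=3]}, {[0=1], [2=3]}} (3 elements).


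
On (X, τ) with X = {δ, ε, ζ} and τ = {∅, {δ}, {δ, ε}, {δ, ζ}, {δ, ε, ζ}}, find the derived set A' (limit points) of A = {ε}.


A' = ∅

For each x ∈ X, list the open sets U ∈ τ with x ∈ U, then check whether U ∩ (A ∖ {x}) ≠ ∅ for every such U.
  x = δ: open {δ} ∋ x has {δ} ∩ (A ∖ {δ}) = ∅, so x is NOT a limit point.
  x = ε: open {δ, ε} ∋ x has {δ, ε} ∩ (A ∖ {ε}) = ∅, so x is NOT a limit point.
  x = ζ: open {δ, ζ} ∋ x has {δ, ζ} ∩ (A ∖ {ζ}) = ∅, so x is NOT a limit point.
Collecting: A' = ∅.


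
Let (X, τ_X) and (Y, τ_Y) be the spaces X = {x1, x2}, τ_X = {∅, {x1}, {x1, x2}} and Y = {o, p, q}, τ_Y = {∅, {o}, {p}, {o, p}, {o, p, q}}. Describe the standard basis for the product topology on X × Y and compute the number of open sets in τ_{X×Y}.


Basis B = {∅ × ∅, {x1} × {o}, {x1} × {p}, {x1} × {o, p}, {x1, x2} × {o}, {x1, x2} × {p}, {x1} × {o, p, q}, {x1, x2} × {o, p}, {x1, x2} × {o, p, q}}; |τ_{X×Y}| = 14.

Enumerate products U × V with U ∈ τ_X, V ∈ τ_Y (deduplicated):
  ∅ × ∅ = {} (∅)
  {x1} × {o} = {(x1,o)}
  {x1} × {p} = {(x1,p)}
  {x1} × {o, p} = {(x1,o), (x1,p)}
  {x1, x2} × {o} = {(x1,o), (x2,o)}
  {x1, x2} × {p} = {(x1,p), (x2,p)}
  {x1} × {o, p, q} = {(x1,o), (x1,p), (x1,q)}
  {x1, x2} × {o, p} = {(x1,o), (x1,p), (x2,o), (x2,p)}
  {x1, x2} × {o, p, q} = {(x1,o), (x1,p), (x1,q), (x2,o), (x2,p), (x2,q)}
These 9 distinct sets form the basis B.
Close under arbitrary unions to get τ_{X×Y}; counting gives |τ_{X×Y}| = 14.


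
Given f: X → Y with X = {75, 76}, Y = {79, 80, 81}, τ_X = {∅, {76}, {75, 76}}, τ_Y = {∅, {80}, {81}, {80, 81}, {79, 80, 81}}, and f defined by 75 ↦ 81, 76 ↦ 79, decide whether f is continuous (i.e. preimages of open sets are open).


f is NOT continuous.

Compute f^{-1}(U) for each U ∈ τ_Y:
  U = ∅: f^{-1}(U) = ∅ ∈ τ_X ✓.
  U = {80}: f^{-1}(U) = ∅ ∈ τ_X ✓.
  U = {81}: f^{-1}(U) = {75} ∉ τ_X ✗.
  U = {80, 81}: f^{-1}(U) = {75} ∉ τ_X ✗.
  U = {79, 80, 81}: f^{-1}(U) = {75, 76} ∈ τ_X ✓.
Found U = {81} with f^{-1}(U) = {75} not in τ_X. Therefore f is NOT continuous.


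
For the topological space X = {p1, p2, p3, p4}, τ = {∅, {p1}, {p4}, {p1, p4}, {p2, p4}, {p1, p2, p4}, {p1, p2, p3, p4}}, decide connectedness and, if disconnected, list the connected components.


(X, τ) is connected.

Find clopen sets (U ∈ τ with X ∖ U ∈ τ):
  U = ∅, X ∖ U = {p1, p2, p3, p4} — both open, so U is clopen.
  U = {p1, p2, p3, p4}, X ∖ U = ∅ — both open, so U is clopen.
Only trivial clopens (∅ and X) exist, so (X, τ) is connected.
Compute connected components by grouping points that agree on all clopens:
  component: {p1, p2, p3, p4}


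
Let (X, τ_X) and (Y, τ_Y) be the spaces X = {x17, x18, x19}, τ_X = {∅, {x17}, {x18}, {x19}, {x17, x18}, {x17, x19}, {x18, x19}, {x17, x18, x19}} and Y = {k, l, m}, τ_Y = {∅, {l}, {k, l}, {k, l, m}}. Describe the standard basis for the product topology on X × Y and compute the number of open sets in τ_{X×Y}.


Basis B = {∅ × ∅, {x17} × {l}, {x18} × {l}, {x19} × {l}, {x17} × {k, l}, {x17, x18} × {l}, {x17, x19} × {l}, {x18} × {k, l}, {x18, x19} × {l}, {x19} × {k, l}, {x17} × {k, l, m}, {x17, x18, x19} × {l}, {x18} × {k, l, m}, {x19} × {k, l, m}, {x17, x18} × {k, l}, {x17, x19} × {k, l}, {x18, x19} × {k, l}, {x17, x18} × {k, l, m}, {x17, x19} × {k, l, m}, {x17, x18, x19} × {k, l}, {x18, x19} × {k, l, m}, {x17, x18, x19} × {k, l, m}}; |τ_{X×Y}| = 64.

Enumerate products U × V with U ∈ τ_X, V ∈ τ_Y (deduplicated):
  ∅ × ∅ = {} (∅)
  {x17} × {l} = {(x17,l)}
  {x18} × {l} = {(x18,l)}
  {x19} × {l} = {(x19,l)}
  {x17} × {k, l} = {(x17,k), (x17,l)}
  {x17, x18} × {l} = {(x17,l), (x18,l)}
  {x17, x19} × {l} = {(x17,l), (x19,l)}
  {x18} × {k, l} = {(x18,k), (x18,l)}
  {x18, x19} × {l} = {(x18,l), (x19,l)}
  {x19} × {k, l} = {(x19,k), (x19,l)}
  {x17} × {k, l, m} = {(x17,k), (x17,l), (x17,m)}
  {x17, x18, x19} × {l} = {(x17,l), (x18,l), (x19,l)}
  {x18} × {k, l, m} = {(x18,k), (x18,l), (x18,m)}
  {x19} × {k, l, m} = {(x19,k), (x19,l), (x19,m)}
  {x17, x18} × {k, l} = {(x17,k), (x17,l), (x18,k), (x18,l)}
  {x17, x19} × {k, l} = {(x17,k), (x17,l), (x19,k), (x19,l)}
  {x18, x19} × {k, l} = {(x18,k), (x18,l), (x19,k), (x19,l)}
  {x17, x18} × {k, l, m} = {(x17,k), (x17,l), (x17,m), (x18,k), (x18,l), (x18,m)}
  {x17, x19} × {k, l, m} = {(x17,k), (x17,l), (x17,m), (x19,k), (x19,l), (x19,m)}
  {x17, x18, x19} × {k, l} = {(x17,k), (x17,l), (x18,k), (x18,l), (x19,k), (x19,l)}
  {x18, x19} × {k, l, m} = {(x18,k), (x18,l), (x18,m), (x19,k), (x19,l), (x19,m)}
  {x17, x18, x19} × {k, l, m} = {(x17,k), (x17,l), (x17,m), (x18,k), (x18,l), (x18,m), (x19,k), (x19,l), (x19,m)}
These 22 distinct sets form the basis B.
Close under arbitrary unions to get τ_{X×Y}; counting gives |τ_{X×Y}| = 64.


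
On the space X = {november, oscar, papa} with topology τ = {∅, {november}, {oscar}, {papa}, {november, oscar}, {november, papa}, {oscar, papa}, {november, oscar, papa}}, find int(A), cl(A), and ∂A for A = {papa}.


int(A) = {papa}, cl(A) = {papa}, ∂A = ∅.

Closed sets in (X, τ) are complements of opens:
  closed(X, τ) = {∅, {november}, {oscar}, {papa}, {november, oscar}, {november, papa}, {oscar, papa}, {november, oscar, papa}}.
int(A) = ⋃ {U ∈ τ : U ⊆ A}. Opens contained in A: ∅, {papa}.
Taking the union of these: int(A) = {papa}.
cl(A) = ⋂ {C closed : A ⊆ C}. Closed sets containing A: {papa}, {november, papa}, {oscar, papa}, {november, oscar, papa}.
Intersecting these: cl(A) = {papa}.
∂A = cl(A) ∖ int(A) = {papa} ∖ {papa} = ∅.


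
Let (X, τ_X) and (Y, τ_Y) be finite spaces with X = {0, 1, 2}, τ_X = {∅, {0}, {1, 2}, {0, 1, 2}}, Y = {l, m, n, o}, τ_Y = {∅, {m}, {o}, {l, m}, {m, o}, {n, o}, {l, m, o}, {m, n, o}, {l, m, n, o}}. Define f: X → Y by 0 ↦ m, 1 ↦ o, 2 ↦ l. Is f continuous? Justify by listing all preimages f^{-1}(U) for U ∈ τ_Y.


f is NOT continuous.

Compute f^{-1}(U) for each U ∈ τ_Y:
  U = ∅: f^{-1}(U) = ∅ ∈ τ_X ✓.
  U = {m}: f^{-1}(U) = {0} ∈ τ_X ✓.
  U = {o}: f^{-1}(U) = {1} ∉ τ_X ✗.
  U = {l, m}: f^{-1}(U) = {0, 2} ∉ τ_X ✗.
  U = {m, o}: f^{-1}(U) = {0, 1} ∉ τ_X ✗.
  U = {n, o}: f^{-1}(U) = {1} ∉ τ_X ✗.
  U = {l, m, o}: f^{-1}(U) = {0, 1, 2} ∈ τ_X ✓.
  U = {m, n, o}: f^{-1}(U) = {0, 1} ∉ τ_X ✗.
  U = {l, m, n, o}: f^{-1}(U) = {0, 1, 2} ∈ τ_X ✓.
Found U = {o} with f^{-1}(U) = {1} not in τ_X. Therefore f is NOT continuous.


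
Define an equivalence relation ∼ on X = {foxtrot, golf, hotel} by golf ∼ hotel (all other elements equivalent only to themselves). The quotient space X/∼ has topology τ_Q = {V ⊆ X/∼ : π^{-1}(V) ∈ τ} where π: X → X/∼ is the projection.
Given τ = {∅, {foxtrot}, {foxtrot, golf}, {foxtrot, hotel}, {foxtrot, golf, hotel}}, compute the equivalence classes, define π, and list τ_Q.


X/∼ = {[foxtrot], [golf=hotel]}; |τ_Q| = 3.

Equivalence classes: [foxtrot], [golf=hotel].
Quotient map π: X → X/∼ sends foxtrot ↦ [foxtrot], golf ↦ [golf=hotel], hotel ↦ [golf=hotel].
For each subset V ⊆ X/∼, compute π^{-1}(V) ⊆ X and check whether π^{-1}(V) ∈ τ. V is open in τ_Q iff π^{-1}(V) ∈ τ.
  V = {}: π^{-1}(V) = ∅ ∈ τ ✓.
  V = {[foxtrot]}: π^{-1}(V) = {foxtrot} ∈ τ ✓.
  V = {[golf=hotel]}: π^{-1}(V) = {golf, hotel} ∉ τ ✗.
  V = {[foxtrot], [golf=hotel]}: π^{-1}(V) = {foxtrot, golf, hotel} ∈ τ ✓.
Open sets in the quotient: τ_Q = {{}, {[foxtrot]}, {[foxtrot], [golf=hotel]}} (3 elements).


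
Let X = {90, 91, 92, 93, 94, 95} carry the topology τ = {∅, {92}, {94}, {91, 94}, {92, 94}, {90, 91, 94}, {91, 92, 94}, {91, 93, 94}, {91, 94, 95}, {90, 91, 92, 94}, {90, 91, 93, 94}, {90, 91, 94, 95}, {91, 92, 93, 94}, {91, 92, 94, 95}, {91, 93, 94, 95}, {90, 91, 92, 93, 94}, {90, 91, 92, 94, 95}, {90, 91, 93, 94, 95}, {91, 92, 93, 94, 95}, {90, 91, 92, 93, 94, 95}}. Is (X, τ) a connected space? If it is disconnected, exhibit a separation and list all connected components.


(X, τ) is disconnected; components = [{92}, {90, 91, 93, 94, 95}].

Find clopen sets (U ∈ τ with X ∖ U ∈ τ):
  U = ∅, X ∖ U = {90, 91, 92, 93, 94, 95} — both open, so U is clopen.
  U = {92}, X ∖ U = {90, 91, 93, 94, 95} — both open, so U is clopen.
  U = {90, 91, 93, 94, 95}, X ∖ U = {92} — both open, so U is clopen.
  U = {90, 91, 92, 93, 94, 95}, X ∖ U = ∅ — both open, so U is clopen.
Nontrivial clopen(s) exist: e.g. {90, 91, 93, 94, 95}. So (X, τ) is disconnected.
Compute connected components by grouping points that agree on all clopens:
  component: {92}
  component: {90, 91, 93, 94, 95}


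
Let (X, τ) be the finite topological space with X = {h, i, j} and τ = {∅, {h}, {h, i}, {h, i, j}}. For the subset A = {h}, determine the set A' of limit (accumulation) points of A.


A' = {i, j}

For each x ∈ X, list the open sets U ∈ τ with x ∈ U, then check whether U ∩ (A ∖ {x}) ≠ ∅ for every such U.
  x = h: open {h} ∋ x has {h} ∩ (A ∖ {h}) = ∅, so x is NOT a limit point.
  x = i: opens ∋ x are {h, i}, {h, i, j}; each meets A ∖ {i}, so x IS a limit point.
  x = j: opens ∋ x are {h, i, j}; each meets A ∖ {j}, so x IS a limit point.
Collecting: A' = {i, j}.


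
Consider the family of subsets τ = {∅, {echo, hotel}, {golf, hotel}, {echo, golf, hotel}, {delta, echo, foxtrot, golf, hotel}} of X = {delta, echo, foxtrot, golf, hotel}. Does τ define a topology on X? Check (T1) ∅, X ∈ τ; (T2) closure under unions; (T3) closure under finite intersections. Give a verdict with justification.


τ is NOT a topology on X.

Axiom (T1): ∅ ∈ τ? Yes; X ∈ τ? Yes.
Axiom (T2/T3): check pairwise unions and intersections of members of τ.
Counterexample for (T3): {echo, hotel} ∩ {golf, hotel} = {hotel} ∉ τ. Therefore τ is NOT a topology.


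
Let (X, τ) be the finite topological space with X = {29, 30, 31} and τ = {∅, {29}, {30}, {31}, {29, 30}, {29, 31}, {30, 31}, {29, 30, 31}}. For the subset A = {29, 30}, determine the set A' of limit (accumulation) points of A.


A' = ∅

For each x ∈ X, list the open sets U ∈ τ with x ∈ U, then check whether U ∩ (A ∖ {x}) ≠ ∅ for every such U.
  x = 29: open {29} ∋ x has {29} ∩ (A ∖ {29}) = ∅, so x is NOT a limit point.
  x = 30: open {30} ∋ x has {30} ∩ (A ∖ {30}) = ∅, so x is NOT a limit point.
  x = 31: open {31} ∋ x has {31} ∩ (A ∖ {31}) = ∅, so x is NOT a limit point.
Collecting: A' = ∅.
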